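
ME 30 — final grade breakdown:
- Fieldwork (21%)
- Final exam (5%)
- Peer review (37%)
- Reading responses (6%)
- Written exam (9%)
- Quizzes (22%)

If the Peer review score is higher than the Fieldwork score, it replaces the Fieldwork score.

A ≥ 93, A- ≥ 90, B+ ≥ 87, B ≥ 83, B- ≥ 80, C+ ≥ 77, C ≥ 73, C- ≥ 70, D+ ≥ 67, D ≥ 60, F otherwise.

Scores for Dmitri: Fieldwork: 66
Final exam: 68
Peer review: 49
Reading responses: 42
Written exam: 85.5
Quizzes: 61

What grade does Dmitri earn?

F

Peer review (49) ≤ Fieldwork (66), so Fieldwork stays at 66.
Weighted total:
  Fieldwork 66 × 0.21 = 13.86
  Final exam 68 × 0.05 = 3.4
  Peer review 49 × 0.37 = 18.13
  Reading responses 42 × 0.06 = 2.52
  Written exam 85.5 × 0.09 = 7.695
  Quizzes 61 × 0.22 = 13.42
Sum = 59.025
59.025 < 60 → F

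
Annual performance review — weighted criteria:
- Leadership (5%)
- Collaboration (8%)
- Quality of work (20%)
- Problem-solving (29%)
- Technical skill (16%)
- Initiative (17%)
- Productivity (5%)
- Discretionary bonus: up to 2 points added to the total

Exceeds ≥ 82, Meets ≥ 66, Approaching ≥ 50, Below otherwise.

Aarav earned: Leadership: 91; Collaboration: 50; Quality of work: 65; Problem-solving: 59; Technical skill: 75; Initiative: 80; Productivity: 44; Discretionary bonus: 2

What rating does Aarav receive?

Meets

Weighted total:
  Leadership 91 × 0.05 = 4.55
  Collaboration 50 × 0.08 = 4
  Quality of work 65 × 0.2 = 13
  Problem-solving 59 × 0.29 = 17.11
  Technical skill 75 × 0.16 = 12
  Initiative 80 × 0.17 = 13.6
  Productivity 44 × 0.05 = 2.2
Sum = 66.46
Discretionary bonus: 66.46 + 2 = 68.46
68.46 is ≥ 66 and < 82 → Meets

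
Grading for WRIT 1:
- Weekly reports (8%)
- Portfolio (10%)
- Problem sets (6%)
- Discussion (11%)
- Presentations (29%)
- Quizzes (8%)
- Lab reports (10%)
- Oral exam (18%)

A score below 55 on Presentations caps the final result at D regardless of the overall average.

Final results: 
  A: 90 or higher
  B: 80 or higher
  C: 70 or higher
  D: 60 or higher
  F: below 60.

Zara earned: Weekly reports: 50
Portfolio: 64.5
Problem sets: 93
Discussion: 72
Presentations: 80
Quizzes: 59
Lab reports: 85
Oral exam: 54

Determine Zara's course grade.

Presentations score 80 ≥ 55: minimum met.
Weighted total:
  Weekly reports 50 × 0.08 = 4
  Portfolio 64.5 × 0.1 = 6.45
  Problem sets 93 × 0.06 = 5.58
  Discussion 72 × 0.11 = 7.92
  Presentations 80 × 0.29 = 23.2
  Quizzes 59 × 0.08 = 4.72
  Lab reports 85 × 0.1 = 8.5
  Oral exam 54 × 0.18 = 9.72
Sum = 70.09
70.09 is ≥ 70 and < 80 → C

C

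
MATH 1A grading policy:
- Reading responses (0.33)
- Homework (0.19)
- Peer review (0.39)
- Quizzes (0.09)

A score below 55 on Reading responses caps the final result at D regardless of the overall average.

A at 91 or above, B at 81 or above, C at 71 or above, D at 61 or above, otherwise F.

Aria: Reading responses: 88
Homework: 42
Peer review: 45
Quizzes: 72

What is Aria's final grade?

D

Reading responses score 88 ≥ 55: minimum met.
Weighted total:
  Reading responses 88 × 0.33 = 29.04
  Homework 42 × 0.19 = 7.98
  Peer review 45 × 0.39 = 17.55
  Quizzes 72 × 0.09 = 6.48
Sum = 61.05
61.05 is ≥ 61 and < 71 → D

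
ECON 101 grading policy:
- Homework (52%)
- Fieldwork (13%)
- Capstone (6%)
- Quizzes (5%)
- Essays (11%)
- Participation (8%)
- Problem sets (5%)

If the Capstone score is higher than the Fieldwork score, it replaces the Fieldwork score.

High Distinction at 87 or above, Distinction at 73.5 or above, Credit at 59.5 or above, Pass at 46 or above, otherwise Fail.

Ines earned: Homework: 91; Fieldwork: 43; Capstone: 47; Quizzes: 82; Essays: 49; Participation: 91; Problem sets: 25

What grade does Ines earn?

Distinction

Capstone (47) > Fieldwork (43), so Fieldwork counts as 47.
Weighted total:
  Homework 91 × 0.52 = 47.32
  Fieldwork 47 × 0.13 = 6.11
  Capstone 47 × 0.06 = 2.82
  Quizzes 82 × 0.05 = 4.1
  Essays 49 × 0.11 = 5.39
  Participation 91 × 0.08 = 7.28
  Problem sets 25 × 0.05 = 1.25
Sum = 74.27
74.27 is ≥ 73.5 and < 87 → Distinction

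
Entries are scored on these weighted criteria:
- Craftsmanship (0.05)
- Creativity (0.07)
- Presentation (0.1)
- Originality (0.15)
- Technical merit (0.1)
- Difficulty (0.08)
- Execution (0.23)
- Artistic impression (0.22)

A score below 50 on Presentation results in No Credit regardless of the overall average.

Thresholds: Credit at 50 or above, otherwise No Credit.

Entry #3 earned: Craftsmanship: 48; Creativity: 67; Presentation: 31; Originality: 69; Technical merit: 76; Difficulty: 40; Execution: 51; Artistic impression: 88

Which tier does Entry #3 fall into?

Presentation score 31 < 50: minimum not met.
Weighted total:
  Craftsmanship 48 × 0.05 = 2.4
  Creativity 67 × 0.07 = 4.69
  Presentation 31 × 0.1 = 3.1
  Originality 69 × 0.15 = 10.35
  Technical merit 76 × 0.1 = 7.6
  Difficulty 40 × 0.08 = 3.2
  Execution 51 × 0.23 = 11.73
  Artistic impression 88 × 0.22 = 19.36
Sum = 62.43
Because the Presentation minimum was not met, the result is No Credit.

No Credit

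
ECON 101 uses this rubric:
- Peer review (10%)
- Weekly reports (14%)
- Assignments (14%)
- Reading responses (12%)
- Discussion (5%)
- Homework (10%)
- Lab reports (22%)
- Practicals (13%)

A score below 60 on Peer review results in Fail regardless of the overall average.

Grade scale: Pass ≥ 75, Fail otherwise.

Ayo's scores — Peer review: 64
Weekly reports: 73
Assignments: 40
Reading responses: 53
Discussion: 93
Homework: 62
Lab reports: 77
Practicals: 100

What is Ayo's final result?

Peer review score 64 ≥ 60: minimum met.
Weighted total:
  Peer review 64 × 0.1 = 6.4
  Weekly reports 73 × 0.14 = 10.22
  Assignments 40 × 0.14 = 5.6
  Reading responses 53 × 0.12 = 6.36
  Discussion 93 × 0.05 = 4.65
  Homework 62 × 0.1 = 6.2
  Lab reports 77 × 0.22 = 16.94
  Practicals 100 × 0.13 = 13
Sum = 69.37
69.37 < 75 → Fail

Fail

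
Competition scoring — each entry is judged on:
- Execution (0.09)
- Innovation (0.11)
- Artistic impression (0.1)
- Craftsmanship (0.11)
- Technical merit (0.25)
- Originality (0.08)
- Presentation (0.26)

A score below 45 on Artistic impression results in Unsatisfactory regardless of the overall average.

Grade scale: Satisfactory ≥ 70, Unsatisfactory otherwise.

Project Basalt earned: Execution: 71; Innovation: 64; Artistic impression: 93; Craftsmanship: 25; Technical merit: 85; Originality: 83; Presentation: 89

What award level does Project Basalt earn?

Artistic impression score 93 ≥ 45: minimum met.
Weighted total:
  Execution 71 × 0.09 = 6.39
  Innovation 64 × 0.11 = 7.04
  Artistic impression 93 × 0.1 = 9.3
  Craftsmanship 25 × 0.11 = 2.75
  Technical merit 85 × 0.25 = 21.25
  Originality 83 × 0.08 = 6.64
  Presentation 89 × 0.26 = 23.14
Sum = 76.51
76.51 ≥ 70 → Satisfactory

Satisfactory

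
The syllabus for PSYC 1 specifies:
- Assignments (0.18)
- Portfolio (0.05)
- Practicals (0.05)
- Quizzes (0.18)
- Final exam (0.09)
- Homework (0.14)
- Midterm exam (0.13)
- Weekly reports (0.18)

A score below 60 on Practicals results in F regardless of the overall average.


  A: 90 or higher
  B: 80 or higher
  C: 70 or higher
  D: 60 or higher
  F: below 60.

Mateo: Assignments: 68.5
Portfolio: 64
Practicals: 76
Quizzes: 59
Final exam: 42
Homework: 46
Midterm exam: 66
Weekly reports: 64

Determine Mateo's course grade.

D

Practicals score 76 ≥ 60: minimum met.
Weighted total:
  Assignments 68.5 × 0.18 = 12.33
  Portfolio 64 × 0.05 = 3.2
  Practicals 76 × 0.05 = 3.8
  Quizzes 59 × 0.18 = 10.62
  Final exam 42 × 0.09 = 3.78
  Homework 46 × 0.14 = 6.44
  Midterm exam 66 × 0.13 = 8.58
  Weekly reports 64 × 0.18 = 11.52
Sum = 60.27
60.27 is ≥ 60 and < 70 → D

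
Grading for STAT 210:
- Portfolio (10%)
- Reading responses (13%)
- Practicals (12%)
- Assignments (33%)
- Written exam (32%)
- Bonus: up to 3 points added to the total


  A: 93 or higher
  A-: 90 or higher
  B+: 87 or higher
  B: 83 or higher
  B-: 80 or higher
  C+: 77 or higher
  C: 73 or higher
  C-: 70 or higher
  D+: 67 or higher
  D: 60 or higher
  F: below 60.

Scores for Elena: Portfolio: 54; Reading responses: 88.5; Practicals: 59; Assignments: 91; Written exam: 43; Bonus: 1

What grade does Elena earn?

D+

Weighted total:
  Portfolio 54 × 0.1 = 5.4
  Reading responses 88.5 × 0.13 = 11.505
  Practicals 59 × 0.12 = 7.08
  Assignments 91 × 0.33 = 30.03
  Written exam 43 × 0.32 = 13.76
Sum = 67.775
Bonus: 67.775 + 1 = 68.775
68.775 is ≥ 67 and < 70 → D+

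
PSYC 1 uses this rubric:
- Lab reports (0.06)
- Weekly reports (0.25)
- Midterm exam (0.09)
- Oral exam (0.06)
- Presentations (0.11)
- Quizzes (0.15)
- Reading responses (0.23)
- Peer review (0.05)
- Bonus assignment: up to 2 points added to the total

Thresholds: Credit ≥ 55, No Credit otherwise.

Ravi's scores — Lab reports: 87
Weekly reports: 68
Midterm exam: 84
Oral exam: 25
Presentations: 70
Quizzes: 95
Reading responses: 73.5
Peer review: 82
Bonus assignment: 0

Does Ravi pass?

Credit

Weighted total:
  Lab reports 87 × 0.06 = 5.22
  Weekly reports 68 × 0.25 = 17
  Midterm exam 84 × 0.09 = 7.56
  Oral exam 25 × 0.06 = 1.5
  Presentations 70 × 0.11 = 7.7
  Quizzes 95 × 0.15 = 14.25
  Reading responses 73.5 × 0.23 = 16.905
  Peer review 82 × 0.05 = 4.1
Sum = 74.235
Bonus assignment: 74.235 + 0 = 74.235
74.235 ≥ 55 → Credit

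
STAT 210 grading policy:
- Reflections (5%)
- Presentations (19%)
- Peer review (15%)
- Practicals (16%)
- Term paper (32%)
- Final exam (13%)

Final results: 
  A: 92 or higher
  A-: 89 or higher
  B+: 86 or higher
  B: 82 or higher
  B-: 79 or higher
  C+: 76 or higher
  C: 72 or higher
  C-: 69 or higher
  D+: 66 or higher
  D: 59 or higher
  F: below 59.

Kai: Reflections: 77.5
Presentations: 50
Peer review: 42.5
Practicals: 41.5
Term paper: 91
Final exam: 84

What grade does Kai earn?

Weighted total:
  Reflections 77.5 × 0.05 = 3.875
  Presentations 50 × 0.19 = 9.5
  Peer review 42.5 × 0.15 = 6.375
  Practicals 41.5 × 0.16 = 6.64
  Term paper 91 × 0.32 = 29.12
  Final exam 84 × 0.13 = 10.92
Sum = 66.43
66.43 is ≥ 66 and < 69 → D+

D+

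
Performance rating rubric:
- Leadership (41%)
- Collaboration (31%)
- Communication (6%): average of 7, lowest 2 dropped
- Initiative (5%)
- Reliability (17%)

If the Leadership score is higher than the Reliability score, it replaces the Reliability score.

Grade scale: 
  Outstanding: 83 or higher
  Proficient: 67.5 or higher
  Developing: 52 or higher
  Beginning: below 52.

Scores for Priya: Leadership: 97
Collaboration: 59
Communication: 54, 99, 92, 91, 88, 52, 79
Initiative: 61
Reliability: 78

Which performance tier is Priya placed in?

Proficient

Communication: drop 52, 54 → average of remaining 5 = 449/5 = 89.8
Leadership (97) > Reliability (78), so Reliability counts as 97.
Weighted total:
  Leadership 97 × 0.41 = 39.77
  Collaboration 59 × 0.31 = 18.29
  Communication 89.8 × 0.06 = 5.388
  Initiative 61 × 0.05 = 3.05
  Reliability 97 × 0.17 = 16.49
Sum = 82.988
82.988 is ≥ 67.5 and < 83 → Proficient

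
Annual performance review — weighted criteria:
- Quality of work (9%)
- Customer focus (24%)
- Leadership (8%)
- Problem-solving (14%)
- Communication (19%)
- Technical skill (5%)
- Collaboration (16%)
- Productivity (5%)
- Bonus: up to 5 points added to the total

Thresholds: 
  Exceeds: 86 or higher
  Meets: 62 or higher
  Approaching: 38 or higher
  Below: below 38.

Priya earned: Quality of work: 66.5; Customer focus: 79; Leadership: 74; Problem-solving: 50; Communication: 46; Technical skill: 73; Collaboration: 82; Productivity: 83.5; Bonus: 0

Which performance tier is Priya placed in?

Meets

Weighted total:
  Quality of work 66.5 × 0.09 = 5.985
  Customer focus 79 × 0.24 = 18.96
  Leadership 74 × 0.08 = 5.92
  Problem-solving 50 × 0.14 = 7
  Communication 46 × 0.19 = 8.74
  Technical skill 73 × 0.05 = 3.65
  Collaboration 82 × 0.16 = 13.12
  Productivity 83.5 × 0.05 = 4.175
Sum = 67.55
Bonus: 67.55 + 0 = 67.55
67.55 is ≥ 62 and < 86 → Meets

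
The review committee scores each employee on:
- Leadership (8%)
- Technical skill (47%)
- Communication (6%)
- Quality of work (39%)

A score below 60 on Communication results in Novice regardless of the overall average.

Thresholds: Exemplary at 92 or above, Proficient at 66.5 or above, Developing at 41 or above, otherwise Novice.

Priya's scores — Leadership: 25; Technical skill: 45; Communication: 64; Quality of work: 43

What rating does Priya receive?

Communication score 64 ≥ 60: minimum met.
Weighted total:
  Leadership 25 × 0.08 = 2
  Technical skill 45 × 0.47 = 21.15
  Communication 64 × 0.06 = 3.84
  Quality of work 43 × 0.39 = 16.77
Sum = 43.76
43.76 is ≥ 41 and < 66.5 → Developing

Developing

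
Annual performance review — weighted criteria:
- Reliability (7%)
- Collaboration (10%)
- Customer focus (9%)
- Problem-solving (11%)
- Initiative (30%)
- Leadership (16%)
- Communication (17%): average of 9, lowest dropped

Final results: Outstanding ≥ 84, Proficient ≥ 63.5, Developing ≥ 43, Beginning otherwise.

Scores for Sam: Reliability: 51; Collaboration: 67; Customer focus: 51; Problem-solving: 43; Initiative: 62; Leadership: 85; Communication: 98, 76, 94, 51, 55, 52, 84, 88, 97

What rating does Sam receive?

Communication: drop 51 → average of remaining 8 = 644/8 = 80.5
Weighted total:
  Reliability 51 × 0.07 = 3.57
  Collaboration 67 × 0.1 = 6.7
  Customer focus 51 × 0.09 = 4.59
  Problem-solving 43 × 0.11 = 4.73
  Initiative 62 × 0.3 = 18.6
  Leadership 85 × 0.16 = 13.6
  Communication 80.5 × 0.17 = 13.685
Sum = 65.475
65.475 is ≥ 63.5 and < 84 → Proficient

Proficient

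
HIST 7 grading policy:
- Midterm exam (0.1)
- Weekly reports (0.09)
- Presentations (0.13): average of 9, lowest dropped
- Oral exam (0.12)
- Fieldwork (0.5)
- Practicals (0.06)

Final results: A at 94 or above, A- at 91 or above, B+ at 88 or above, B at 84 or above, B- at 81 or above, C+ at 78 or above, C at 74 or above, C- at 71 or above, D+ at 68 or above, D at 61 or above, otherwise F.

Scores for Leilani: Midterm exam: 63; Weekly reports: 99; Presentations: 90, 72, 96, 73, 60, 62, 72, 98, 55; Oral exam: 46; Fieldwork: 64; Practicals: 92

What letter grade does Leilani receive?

D+

Presentations: drop 55 → average of remaining 8 = 623/8 = 77.875
Weighted total:
  Midterm exam 63 × 0.1 = 6.3
  Weekly reports 99 × 0.09 = 8.91
  Presentations 77.875 × 0.13 = 10.12375
  Oral exam 46 × 0.12 = 5.52
  Fieldwork 64 × 0.5 = 32
  Practicals 92 × 0.06 = 5.52
Sum = 68.37375
68.37375 is ≥ 68 and < 71 → D+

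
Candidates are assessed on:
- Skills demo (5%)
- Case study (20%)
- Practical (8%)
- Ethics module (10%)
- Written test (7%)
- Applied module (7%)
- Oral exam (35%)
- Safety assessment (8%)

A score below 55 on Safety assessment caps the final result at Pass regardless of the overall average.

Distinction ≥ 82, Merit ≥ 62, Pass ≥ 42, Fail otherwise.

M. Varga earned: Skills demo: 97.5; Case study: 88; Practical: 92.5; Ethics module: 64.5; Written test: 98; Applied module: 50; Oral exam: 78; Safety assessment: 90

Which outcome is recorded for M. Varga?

Safety assessment score 90 ≥ 55: minimum met.
Weighted total:
  Skills demo 97.5 × 0.05 = 4.875
  Case study 88 × 0.2 = 17.6
  Practical 92.5 × 0.08 = 7.4
  Ethics module 64.5 × 0.1 = 6.45
  Written test 98 × 0.07 = 6.86
  Applied module 50 × 0.07 = 3.5
  Oral exam 78 × 0.35 = 27.3
  Safety assessment 90 × 0.08 = 7.2
Sum = 81.185
81.185 is ≥ 62 and < 82 → Merit

Merit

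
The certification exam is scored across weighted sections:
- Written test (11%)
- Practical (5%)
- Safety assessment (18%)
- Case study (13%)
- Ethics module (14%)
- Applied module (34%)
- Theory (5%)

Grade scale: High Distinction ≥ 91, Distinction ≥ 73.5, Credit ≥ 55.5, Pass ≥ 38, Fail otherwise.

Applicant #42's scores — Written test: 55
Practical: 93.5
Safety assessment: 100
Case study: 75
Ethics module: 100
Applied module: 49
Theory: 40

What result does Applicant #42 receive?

Credit

Weighted total:
  Written test 55 × 0.11 = 6.05
  Practical 93.5 × 0.05 = 4.675
  Safety assessment 100 × 0.18 = 18
  Case study 75 × 0.13 = 9.75
  Ethics module 100 × 0.14 = 14
  Applied module 49 × 0.34 = 16.66
  Theory 40 × 0.05 = 2
Sum = 71.135
71.135 is ≥ 55.5 and < 73.5 → Credit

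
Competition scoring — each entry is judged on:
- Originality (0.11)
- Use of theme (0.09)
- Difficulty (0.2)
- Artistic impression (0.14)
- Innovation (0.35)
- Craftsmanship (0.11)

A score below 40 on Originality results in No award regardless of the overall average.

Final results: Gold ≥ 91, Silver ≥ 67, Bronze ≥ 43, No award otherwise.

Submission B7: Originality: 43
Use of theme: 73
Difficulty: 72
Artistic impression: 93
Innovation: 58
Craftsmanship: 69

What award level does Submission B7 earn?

Bronze

Originality score 43 ≥ 40: minimum met.
Weighted total:
  Originality 43 × 0.11 = 4.73
  Use of theme 73 × 0.09 = 6.57
  Difficulty 72 × 0.2 = 14.4
  Artistic impression 93 × 0.14 = 13.02
  Innovation 58 × 0.35 = 20.3
  Craftsmanship 69 × 0.11 = 7.59
Sum = 66.61
66.61 is ≥ 43 and < 67 → Bronze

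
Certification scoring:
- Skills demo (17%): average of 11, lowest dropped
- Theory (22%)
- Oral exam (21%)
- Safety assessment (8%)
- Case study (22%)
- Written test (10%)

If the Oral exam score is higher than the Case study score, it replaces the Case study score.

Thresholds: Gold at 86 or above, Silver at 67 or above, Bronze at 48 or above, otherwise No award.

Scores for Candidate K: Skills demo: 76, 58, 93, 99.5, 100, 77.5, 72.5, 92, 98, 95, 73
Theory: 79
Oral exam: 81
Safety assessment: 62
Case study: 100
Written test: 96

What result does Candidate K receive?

Skills demo: drop 58 → average of remaining 10 = 876.5/10 = 87.65
Oral exam (81) ≤ Case study (100), so Case study stays at 100.
Weighted total:
  Skills demo 87.65 × 0.17 = 14.9005
  Theory 79 × 0.22 = 17.38
  Oral exam 81 × 0.21 = 17.01
  Safety assessment 62 × 0.08 = 4.96
  Case study 100 × 0.22 = 22
  Written test 96 × 0.1 = 9.6
Sum = 85.8505
85.8505 is ≥ 67 and < 86 → Silver

Silver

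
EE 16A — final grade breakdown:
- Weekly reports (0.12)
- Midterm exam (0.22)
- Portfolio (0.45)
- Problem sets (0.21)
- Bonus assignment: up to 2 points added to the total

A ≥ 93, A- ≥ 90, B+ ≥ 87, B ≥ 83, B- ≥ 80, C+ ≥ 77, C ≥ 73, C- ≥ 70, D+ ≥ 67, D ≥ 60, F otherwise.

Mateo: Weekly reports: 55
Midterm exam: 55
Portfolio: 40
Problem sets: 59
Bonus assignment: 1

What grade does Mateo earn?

F

Weighted total:
  Weekly reports 55 × 0.12 = 6.6
  Midterm exam 55 × 0.22 = 12.1
  Portfolio 40 × 0.45 = 18
  Problem sets 59 × 0.21 = 12.39
Sum = 49.09
Bonus assignment: 49.09 + 1 = 50.09
50.09 < 60 → F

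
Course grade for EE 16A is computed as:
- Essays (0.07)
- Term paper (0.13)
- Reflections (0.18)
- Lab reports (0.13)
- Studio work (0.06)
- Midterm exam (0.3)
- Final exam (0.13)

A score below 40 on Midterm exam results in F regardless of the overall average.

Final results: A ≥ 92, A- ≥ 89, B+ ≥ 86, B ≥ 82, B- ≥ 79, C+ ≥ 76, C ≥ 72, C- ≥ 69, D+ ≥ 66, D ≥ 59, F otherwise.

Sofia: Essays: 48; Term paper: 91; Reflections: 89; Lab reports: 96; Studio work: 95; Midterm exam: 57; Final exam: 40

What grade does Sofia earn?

Midterm exam score 57 ≥ 40: minimum met.
Weighted total:
  Essays 48 × 0.07 = 3.36
  Term paper 91 × 0.13 = 11.83
  Reflections 89 × 0.18 = 16.02
  Lab reports 96 × 0.13 = 12.48
  Studio work 95 × 0.06 = 5.7
  Midterm exam 57 × 0.3 = 17.1
  Final exam 40 × 0.13 = 5.2
Sum = 71.69
71.69 is ≥ 69 and < 72 → C-

C-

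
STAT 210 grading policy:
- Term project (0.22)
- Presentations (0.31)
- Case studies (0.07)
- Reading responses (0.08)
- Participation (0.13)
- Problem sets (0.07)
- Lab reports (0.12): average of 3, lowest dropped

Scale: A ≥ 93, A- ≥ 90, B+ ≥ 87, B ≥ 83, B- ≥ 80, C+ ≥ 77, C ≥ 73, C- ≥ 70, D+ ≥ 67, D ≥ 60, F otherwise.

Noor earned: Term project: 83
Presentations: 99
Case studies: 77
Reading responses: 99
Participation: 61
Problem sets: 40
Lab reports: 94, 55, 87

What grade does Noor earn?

B

Lab reports: drop 55 → average of remaining 2 = 181/2 = 90.5
Weighted total:
  Term project 83 × 0.22 = 18.26
  Presentations 99 × 0.31 = 30.69
  Case studies 77 × 0.07 = 5.39
  Reading responses 99 × 0.08 = 7.92
  Participation 61 × 0.13 = 7.93
  Problem sets 40 × 0.07 = 2.8
  Lab reports 90.5 × 0.12 = 10.86
Sum = 83.85
83.85 is ≥ 83 and < 87 → B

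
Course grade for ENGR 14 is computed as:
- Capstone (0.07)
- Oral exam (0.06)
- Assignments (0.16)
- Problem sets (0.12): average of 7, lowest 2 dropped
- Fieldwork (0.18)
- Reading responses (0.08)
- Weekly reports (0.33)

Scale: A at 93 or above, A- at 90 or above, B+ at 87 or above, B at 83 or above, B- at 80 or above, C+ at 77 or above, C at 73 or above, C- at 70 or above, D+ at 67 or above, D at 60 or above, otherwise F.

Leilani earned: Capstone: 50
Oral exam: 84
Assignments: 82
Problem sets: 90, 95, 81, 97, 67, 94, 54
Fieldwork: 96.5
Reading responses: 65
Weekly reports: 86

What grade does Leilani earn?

Problem sets: drop 54, 67 → average of remaining 5 = 457/5 = 91.4
Weighted total:
  Capstone 50 × 0.07 = 3.5
  Oral exam 84 × 0.06 = 5.04
  Assignments 82 × 0.16 = 13.12
  Problem sets 91.4 × 0.12 = 10.968
  Fieldwork 96.5 × 0.18 = 17.37
  Reading responses 65 × 0.08 = 5.2
  Weekly reports 86 × 0.33 = 28.38
Sum = 83.578
83.578 is ≥ 83 and < 87 → B

B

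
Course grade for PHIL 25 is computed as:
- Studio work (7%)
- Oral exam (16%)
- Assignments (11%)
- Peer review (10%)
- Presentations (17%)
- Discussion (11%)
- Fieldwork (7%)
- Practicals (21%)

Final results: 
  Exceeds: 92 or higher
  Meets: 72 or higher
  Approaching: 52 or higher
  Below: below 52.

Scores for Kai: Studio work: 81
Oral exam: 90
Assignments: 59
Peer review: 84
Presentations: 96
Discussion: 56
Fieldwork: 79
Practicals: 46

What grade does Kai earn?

Weighted total:
  Studio work 81 × 0.07 = 5.67
  Oral exam 90 × 0.16 = 14.4
  Assignments 59 × 0.11 = 6.49
  Peer review 84 × 0.1 = 8.4
  Presentations 96 × 0.17 = 16.32
  Discussion 56 × 0.11 = 6.16
  Fieldwork 79 × 0.07 = 5.53
  Practicals 46 × 0.21 = 9.66
Sum = 72.63
72.63 is ≥ 72 and < 92 → Meets

Meets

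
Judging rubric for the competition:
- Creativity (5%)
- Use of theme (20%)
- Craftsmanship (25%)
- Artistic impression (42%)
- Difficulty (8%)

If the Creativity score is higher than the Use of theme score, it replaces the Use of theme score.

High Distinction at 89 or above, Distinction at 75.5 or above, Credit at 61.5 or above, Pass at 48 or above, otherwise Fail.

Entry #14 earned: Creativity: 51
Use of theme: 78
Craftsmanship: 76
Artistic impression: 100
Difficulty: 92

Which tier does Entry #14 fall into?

Creativity (51) ≤ Use of theme (78), so Use of theme stays at 78.
Weighted total:
  Creativity 51 × 0.05 = 2.55
  Use of theme 78 × 0.2 = 15.6
  Craftsmanship 76 × 0.25 = 19
  Artistic impression 100 × 0.42 = 42
  Difficulty 92 × 0.08 = 7.36
Sum = 86.51
86.51 is ≥ 75.5 and < 89 → Distinction

Distinction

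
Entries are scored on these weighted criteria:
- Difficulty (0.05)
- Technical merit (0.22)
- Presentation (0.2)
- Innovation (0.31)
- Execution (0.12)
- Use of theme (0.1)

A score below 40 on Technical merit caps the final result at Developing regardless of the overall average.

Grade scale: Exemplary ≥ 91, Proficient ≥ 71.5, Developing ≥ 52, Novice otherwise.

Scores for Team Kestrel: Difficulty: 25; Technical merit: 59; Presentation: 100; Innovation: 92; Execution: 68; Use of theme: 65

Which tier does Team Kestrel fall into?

Technical merit score 59 ≥ 40: minimum met.
Weighted total:
  Difficulty 25 × 0.05 = 1.25
  Technical merit 59 × 0.22 = 12.98
  Presentation 100 × 0.2 = 20
  Innovation 92 × 0.31 = 28.52
  Execution 68 × 0.12 = 8.16
  Use of theme 65 × 0.1 = 6.5
Sum = 77.41
77.41 is ≥ 71.5 and < 91 → Proficient

Proficient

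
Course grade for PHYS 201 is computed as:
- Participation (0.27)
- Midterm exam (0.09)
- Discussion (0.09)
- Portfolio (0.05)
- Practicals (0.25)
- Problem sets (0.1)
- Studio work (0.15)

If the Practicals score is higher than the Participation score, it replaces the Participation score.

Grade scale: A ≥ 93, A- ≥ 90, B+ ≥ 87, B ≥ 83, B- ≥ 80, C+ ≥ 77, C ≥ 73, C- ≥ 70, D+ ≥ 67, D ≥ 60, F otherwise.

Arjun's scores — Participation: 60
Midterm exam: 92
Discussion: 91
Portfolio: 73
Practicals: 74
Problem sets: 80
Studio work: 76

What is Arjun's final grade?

C+

Practicals (74) > Participation (60), so Participation counts as 74.
Weighted total:
  Participation 74 × 0.27 = 19.98
  Midterm exam 92 × 0.09 = 8.28
  Discussion 91 × 0.09 = 8.19
  Portfolio 73 × 0.05 = 3.65
  Practicals 74 × 0.25 = 18.5
  Problem sets 80 × 0.1 = 8
  Studio work 76 × 0.15 = 11.4
Sum = 78
78 is ≥ 77 and < 80 → C+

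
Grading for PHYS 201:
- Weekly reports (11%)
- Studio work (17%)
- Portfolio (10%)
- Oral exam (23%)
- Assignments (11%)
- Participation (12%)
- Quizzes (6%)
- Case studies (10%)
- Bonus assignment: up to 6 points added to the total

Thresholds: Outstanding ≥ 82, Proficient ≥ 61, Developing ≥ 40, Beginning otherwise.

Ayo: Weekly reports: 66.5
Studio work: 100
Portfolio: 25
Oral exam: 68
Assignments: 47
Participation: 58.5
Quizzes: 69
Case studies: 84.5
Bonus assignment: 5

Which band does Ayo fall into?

Proficient

Weighted total:
  Weekly reports 66.5 × 0.11 = 7.315
  Studio work 100 × 0.17 = 17
  Portfolio 25 × 0.1 = 2.5
  Oral exam 68 × 0.23 = 15.64
  Assignments 47 × 0.11 = 5.17
  Participation 58.5 × 0.12 = 7.02
  Quizzes 69 × 0.06 = 4.14
  Case studies 84.5 × 0.1 = 8.45
Sum = 67.235
Bonus assignment: 67.235 + 5 = 72.235
72.235 is ≥ 61 and < 82 → Proficient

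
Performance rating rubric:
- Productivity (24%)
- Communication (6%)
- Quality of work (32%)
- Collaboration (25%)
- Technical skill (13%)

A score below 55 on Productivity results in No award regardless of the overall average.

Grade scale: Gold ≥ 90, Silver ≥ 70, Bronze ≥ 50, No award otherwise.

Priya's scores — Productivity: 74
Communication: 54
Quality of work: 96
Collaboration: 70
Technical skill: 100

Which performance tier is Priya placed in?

Productivity score 74 ≥ 55: minimum met.
Weighted total:
  Productivity 74 × 0.24 = 17.76
  Communication 54 × 0.06 = 3.24
  Quality of work 96 × 0.32 = 30.72
  Collaboration 70 × 0.25 = 17.5
  Technical skill 100 × 0.13 = 13
Sum = 82.22
82.22 is ≥ 70 and < 90 → Silver

Silver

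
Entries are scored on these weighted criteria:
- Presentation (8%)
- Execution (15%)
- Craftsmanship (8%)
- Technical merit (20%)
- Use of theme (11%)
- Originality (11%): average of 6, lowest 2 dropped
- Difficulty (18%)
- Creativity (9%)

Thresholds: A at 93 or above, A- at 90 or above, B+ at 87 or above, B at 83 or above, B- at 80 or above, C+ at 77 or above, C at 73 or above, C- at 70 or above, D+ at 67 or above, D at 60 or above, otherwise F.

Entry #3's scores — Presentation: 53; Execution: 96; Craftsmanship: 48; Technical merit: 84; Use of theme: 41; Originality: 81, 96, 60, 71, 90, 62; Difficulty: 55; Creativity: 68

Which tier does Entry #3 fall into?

Originality: drop 60, 62 → average of remaining 4 = 338/4 = 84.5
Weighted total:
  Presentation 53 × 0.08 = 4.24
  Execution 96 × 0.15 = 14.4
  Craftsmanship 48 × 0.08 = 3.84
  Technical merit 84 × 0.2 = 16.8
  Use of theme 41 × 0.11 = 4.51
  Originality 84.5 × 0.11 = 9.295
  Difficulty 55 × 0.18 = 9.9
  Creativity 68 × 0.09 = 6.12
Sum = 69.105
69.105 is ≥ 67 and < 70 → D+

D+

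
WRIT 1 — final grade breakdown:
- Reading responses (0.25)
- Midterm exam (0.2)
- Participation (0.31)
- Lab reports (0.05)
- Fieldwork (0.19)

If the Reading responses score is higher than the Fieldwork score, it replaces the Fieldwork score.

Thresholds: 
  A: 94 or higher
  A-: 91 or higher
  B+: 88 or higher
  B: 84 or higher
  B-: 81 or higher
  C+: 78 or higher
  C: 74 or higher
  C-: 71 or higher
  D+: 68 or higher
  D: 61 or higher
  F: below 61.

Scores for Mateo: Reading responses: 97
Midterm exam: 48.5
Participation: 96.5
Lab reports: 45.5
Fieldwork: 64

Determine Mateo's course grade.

B

Reading responses (97) > Fieldwork (64), so Fieldwork counts as 97.
Weighted total:
  Reading responses 97 × 0.25 = 24.25
  Midterm exam 48.5 × 0.2 = 9.7
  Participation 96.5 × 0.31 = 29.915
  Lab reports 45.5 × 0.05 = 2.275
  Fieldwork 97 × 0.19 = 18.43
Sum = 84.57
84.57 is ≥ 84 and < 88 → B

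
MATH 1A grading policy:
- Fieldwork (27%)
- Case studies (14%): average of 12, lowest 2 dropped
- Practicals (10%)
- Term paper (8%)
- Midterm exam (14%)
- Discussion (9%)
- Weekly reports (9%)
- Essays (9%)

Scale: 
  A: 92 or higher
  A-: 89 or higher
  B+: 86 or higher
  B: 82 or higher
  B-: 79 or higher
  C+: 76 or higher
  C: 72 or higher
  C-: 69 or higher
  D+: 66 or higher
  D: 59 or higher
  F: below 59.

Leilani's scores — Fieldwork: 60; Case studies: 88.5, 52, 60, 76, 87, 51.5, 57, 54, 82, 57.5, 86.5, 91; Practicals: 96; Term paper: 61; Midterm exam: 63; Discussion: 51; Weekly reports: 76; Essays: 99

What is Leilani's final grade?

C-

Case studies: drop 51.5, 52 → average of remaining 10 = 739.5/10 = 73.95
Weighted total:
  Fieldwork 60 × 0.27 = 16.2
  Case studies 73.95 × 0.14 = 10.353
  Practicals 96 × 0.1 = 9.6
  Term paper 61 × 0.08 = 4.88
  Midterm exam 63 × 0.14 = 8.82
  Discussion 51 × 0.09 = 4.59
  Weekly reports 76 × 0.09 = 6.84
  Essays 99 × 0.09 = 8.91
Sum = 70.193
70.193 is ≥ 69 and < 72 → C-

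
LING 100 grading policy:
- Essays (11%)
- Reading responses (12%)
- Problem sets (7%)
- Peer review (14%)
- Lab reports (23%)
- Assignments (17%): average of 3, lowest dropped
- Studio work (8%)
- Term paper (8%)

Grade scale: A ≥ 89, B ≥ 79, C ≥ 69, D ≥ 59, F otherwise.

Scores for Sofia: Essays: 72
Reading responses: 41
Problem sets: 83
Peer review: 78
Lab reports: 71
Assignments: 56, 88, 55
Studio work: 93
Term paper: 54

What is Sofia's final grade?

C

Assignments: drop 55 → average of remaining 2 = 144/2 = 72
Weighted total:
  Essays 72 × 0.11 = 7.92
  Reading responses 41 × 0.12 = 4.92
  Problem sets 83 × 0.07 = 5.81
  Peer review 78 × 0.14 = 10.92
  Lab reports 71 × 0.23 = 16.33
  Assignments 72 × 0.17 = 12.24
  Studio work 93 × 0.08 = 7.44
  Term paper 54 × 0.08 = 4.32
Sum = 69.9
69.9 is ≥ 69 and < 79 → C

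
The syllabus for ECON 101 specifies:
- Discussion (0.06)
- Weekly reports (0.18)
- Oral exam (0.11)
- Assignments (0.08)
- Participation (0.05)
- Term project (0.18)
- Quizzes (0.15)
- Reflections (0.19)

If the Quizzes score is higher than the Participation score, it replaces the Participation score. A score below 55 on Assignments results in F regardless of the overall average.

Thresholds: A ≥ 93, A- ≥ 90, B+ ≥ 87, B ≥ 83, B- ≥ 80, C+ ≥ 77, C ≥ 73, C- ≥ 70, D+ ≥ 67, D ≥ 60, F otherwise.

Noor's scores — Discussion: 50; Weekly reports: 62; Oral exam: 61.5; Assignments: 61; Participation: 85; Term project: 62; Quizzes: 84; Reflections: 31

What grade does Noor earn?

F

Quizzes (84) ≤ Participation (85), so Participation stays at 85.
Assignments score 61 ≥ 55: minimum met.
Weighted total:
  Discussion 50 × 0.06 = 3
  Weekly reports 62 × 0.18 = 11.16
  Oral exam 61.5 × 0.11 = 6.765
  Assignments 61 × 0.08 = 4.88
  Participation 85 × 0.05 = 4.25
  Term project 62 × 0.18 = 11.16
  Quizzes 84 × 0.15 = 12.6
  Reflections 31 × 0.19 = 5.89
Sum = 59.705
59.705 < 60 → F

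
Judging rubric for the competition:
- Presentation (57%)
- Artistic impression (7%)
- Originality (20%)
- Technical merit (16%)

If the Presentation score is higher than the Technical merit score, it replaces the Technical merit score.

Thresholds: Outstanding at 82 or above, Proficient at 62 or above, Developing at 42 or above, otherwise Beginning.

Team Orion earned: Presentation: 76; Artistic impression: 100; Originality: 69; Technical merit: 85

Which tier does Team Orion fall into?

Proficient

Presentation (76) ≤ Technical merit (85), so Technical merit stays at 85.
Weighted total:
  Presentation 76 × 0.57 = 43.32
  Artistic impression 100 × 0.07 = 7
  Originality 69 × 0.2 = 13.8
  Technical merit 85 × 0.16 = 13.6
Sum = 77.72
77.72 is ≥ 62 and < 82 → Proficient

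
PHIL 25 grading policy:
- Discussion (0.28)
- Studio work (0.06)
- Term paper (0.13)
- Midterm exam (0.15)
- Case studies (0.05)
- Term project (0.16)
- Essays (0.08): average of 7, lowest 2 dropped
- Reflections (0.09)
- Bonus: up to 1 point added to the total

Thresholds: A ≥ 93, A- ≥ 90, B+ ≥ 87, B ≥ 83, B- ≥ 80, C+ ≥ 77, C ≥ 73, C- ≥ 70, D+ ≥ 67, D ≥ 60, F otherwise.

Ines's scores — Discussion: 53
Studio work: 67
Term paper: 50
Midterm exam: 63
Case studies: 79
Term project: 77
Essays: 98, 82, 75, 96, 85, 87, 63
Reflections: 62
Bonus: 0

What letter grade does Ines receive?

D

Essays: drop 63, 75 → average of remaining 5 = 448/5 = 89.6
Weighted total:
  Discussion 53 × 0.28 = 14.84
  Studio work 67 × 0.06 = 4.02
  Term paper 50 × 0.13 = 6.5
  Midterm exam 63 × 0.15 = 9.45
  Case studies 79 × 0.05 = 3.95
  Term project 77 × 0.16 = 12.32
  Essays 89.6 × 0.08 = 7.168
  Reflections 62 × 0.09 = 5.58
Sum = 63.828
Bonus: 63.828 + 0 = 63.828
63.828 is ≥ 60 and < 67 → D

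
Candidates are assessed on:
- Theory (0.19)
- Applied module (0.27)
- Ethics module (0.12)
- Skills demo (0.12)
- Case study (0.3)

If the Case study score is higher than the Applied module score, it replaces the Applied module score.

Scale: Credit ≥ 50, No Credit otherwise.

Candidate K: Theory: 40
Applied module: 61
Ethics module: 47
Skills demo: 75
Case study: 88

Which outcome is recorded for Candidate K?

Credit

Case study (88) > Applied module (61), so Applied module counts as 88.
Weighted total:
  Theory 40 × 0.19 = 7.6
  Applied module 88 × 0.27 = 23.76
  Ethics module 47 × 0.12 = 5.64
  Skills demo 75 × 0.12 = 9
  Case study 88 × 0.3 = 26.4
Sum = 72.4
72.4 ≥ 50 → Credit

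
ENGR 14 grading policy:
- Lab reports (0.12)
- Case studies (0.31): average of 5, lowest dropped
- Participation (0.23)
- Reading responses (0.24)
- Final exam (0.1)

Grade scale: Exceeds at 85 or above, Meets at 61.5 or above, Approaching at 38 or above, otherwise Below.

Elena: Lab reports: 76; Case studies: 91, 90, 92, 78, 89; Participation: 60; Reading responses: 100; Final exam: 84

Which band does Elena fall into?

Meets

Case studies: drop 78 → average of remaining 4 = 362/4 = 90.5
Weighted total:
  Lab reports 76 × 0.12 = 9.12
  Case studies 90.5 × 0.31 = 28.055
  Participation 60 × 0.23 = 13.8
  Reading responses 100 × 0.24 = 24
  Final exam 84 × 0.1 = 8.4
Sum = 83.375
83.375 is ≥ 61.5 and < 85 → Meets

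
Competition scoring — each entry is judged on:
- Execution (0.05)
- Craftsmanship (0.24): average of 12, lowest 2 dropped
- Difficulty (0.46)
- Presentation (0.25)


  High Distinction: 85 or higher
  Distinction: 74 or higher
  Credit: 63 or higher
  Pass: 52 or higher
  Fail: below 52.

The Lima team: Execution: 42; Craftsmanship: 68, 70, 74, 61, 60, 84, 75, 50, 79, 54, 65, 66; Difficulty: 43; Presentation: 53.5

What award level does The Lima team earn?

Pass

Craftsmanship: drop 50, 54 → average of remaining 10 = 702/10 = 70.2
Weighted total:
  Execution 42 × 0.05 = 2.1
  Craftsmanship 70.2 × 0.24 = 16.848
  Difficulty 43 × 0.46 = 19.78
  Presentation 53.5 × 0.25 = 13.375
Sum = 52.103
52.103 is ≥ 52 and < 63 → Pass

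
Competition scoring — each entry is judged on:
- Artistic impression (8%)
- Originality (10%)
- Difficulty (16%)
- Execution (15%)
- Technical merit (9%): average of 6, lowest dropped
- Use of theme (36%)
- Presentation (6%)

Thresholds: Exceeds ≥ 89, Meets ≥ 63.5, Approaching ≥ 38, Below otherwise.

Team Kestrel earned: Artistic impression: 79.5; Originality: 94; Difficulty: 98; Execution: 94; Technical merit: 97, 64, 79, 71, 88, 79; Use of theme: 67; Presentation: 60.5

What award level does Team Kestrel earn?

Meets

Technical merit: drop 64 → average of remaining 5 = 414/5 = 82.8
Weighted total:
  Artistic impression 79.5 × 0.08 = 6.36
  Originality 94 × 0.1 = 9.4
  Difficulty 98 × 0.16 = 15.68
  Execution 94 × 0.15 = 14.1
  Technical merit 82.8 × 0.09 = 7.452
  Use of theme 67 × 0.36 = 24.12
  Presentation 60.5 × 0.06 = 3.63
Sum = 80.742
80.742 is ≥ 63.5 and < 89 → Meets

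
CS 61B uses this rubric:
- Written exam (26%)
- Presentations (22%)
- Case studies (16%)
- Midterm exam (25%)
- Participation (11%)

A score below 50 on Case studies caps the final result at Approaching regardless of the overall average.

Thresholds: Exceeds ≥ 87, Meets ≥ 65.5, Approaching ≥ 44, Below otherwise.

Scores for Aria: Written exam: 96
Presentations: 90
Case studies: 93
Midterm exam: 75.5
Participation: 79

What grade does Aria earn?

Exceeds

Case studies score 93 ≥ 50: minimum met.
Weighted total:
  Written exam 96 × 0.26 = 24.96
  Presentations 90 × 0.22 = 19.8
  Case studies 93 × 0.16 = 14.88
  Midterm exam 75.5 × 0.25 = 18.875
  Participation 79 × 0.11 = 8.69
Sum = 87.205
87.205 ≥ 87 → Exceeds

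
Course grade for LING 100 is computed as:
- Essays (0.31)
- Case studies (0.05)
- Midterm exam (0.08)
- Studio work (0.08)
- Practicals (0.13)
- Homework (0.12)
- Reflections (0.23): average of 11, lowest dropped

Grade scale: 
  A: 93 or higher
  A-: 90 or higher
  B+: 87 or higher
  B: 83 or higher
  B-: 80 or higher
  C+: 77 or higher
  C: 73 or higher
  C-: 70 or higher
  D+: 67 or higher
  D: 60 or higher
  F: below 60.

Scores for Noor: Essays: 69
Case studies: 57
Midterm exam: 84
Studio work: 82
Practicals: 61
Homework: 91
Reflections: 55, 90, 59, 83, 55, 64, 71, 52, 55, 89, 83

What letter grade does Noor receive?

Reflections: drop 52 → average of remaining 10 = 704/10 = 70.4
Weighted total:
  Essays 69 × 0.31 = 21.39
  Case studies 57 × 0.05 = 2.85
  Midterm exam 84 × 0.08 = 6.72
  Studio work 82 × 0.08 = 6.56
  Practicals 61 × 0.13 = 7.93
  Homework 91 × 0.12 = 10.92
  Reflections 70.4 × 0.23 = 16.192
Sum = 72.562
72.562 is ≥ 70 and < 73 → C-

C-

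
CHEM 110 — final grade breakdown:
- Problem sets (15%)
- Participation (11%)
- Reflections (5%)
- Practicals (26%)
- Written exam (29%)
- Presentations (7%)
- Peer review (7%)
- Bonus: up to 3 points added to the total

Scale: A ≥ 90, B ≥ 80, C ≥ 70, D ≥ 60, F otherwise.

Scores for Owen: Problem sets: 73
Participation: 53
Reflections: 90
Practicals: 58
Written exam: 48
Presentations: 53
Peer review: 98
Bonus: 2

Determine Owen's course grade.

Weighted total:
  Problem sets 73 × 0.15 = 10.95
  Participation 53 × 0.11 = 5.83
  Reflections 90 × 0.05 = 4.5
  Practicals 58 × 0.26 = 15.08
  Written exam 48 × 0.29 = 13.92
  Presentations 53 × 0.07 = 3.71
  Peer review 98 × 0.07 = 6.86
Sum = 60.85
Bonus: 60.85 + 2 = 62.85
62.85 is ≥ 60 and < 70 → D

D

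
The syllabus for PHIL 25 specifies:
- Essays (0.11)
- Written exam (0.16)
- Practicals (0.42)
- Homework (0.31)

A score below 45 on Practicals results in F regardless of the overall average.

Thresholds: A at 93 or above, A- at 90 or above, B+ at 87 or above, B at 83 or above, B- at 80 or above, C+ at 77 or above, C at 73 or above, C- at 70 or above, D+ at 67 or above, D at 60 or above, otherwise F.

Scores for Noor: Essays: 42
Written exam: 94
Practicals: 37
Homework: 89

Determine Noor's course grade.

F

Practicals score 37 < 45: minimum not met.
Weighted total:
  Essays 42 × 0.11 = 4.62
  Written exam 94 × 0.16 = 15.04
  Practicals 37 × 0.42 = 15.54
  Homework 89 × 0.31 = 27.59
Sum = 62.79
Because the Practicals minimum was not met, the result is F.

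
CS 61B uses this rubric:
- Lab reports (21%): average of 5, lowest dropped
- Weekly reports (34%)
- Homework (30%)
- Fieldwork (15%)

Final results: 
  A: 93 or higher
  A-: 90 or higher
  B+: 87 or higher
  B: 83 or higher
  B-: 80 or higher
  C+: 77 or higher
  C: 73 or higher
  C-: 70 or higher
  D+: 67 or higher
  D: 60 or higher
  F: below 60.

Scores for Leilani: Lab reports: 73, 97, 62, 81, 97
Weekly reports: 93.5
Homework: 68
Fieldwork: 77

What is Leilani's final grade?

Lab reports: drop 62 → average of remaining 4 = 348/4 = 87
Weighted total:
  Lab reports 87 × 0.21 = 18.27
  Weekly reports 93.5 × 0.34 = 31.79
  Homework 68 × 0.3 = 20.4
  Fieldwork 77 × 0.15 = 11.55
Sum = 82.01
82.01 is ≥ 80 and < 83 → B-

B-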